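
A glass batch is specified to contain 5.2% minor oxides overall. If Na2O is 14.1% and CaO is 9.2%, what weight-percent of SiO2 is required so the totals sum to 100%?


Known pieces sum to 100%:
  SiO2 = 100 - (others + Na2O + CaO)
  SiO2 = 100 - (5.2 + 14.1 + 9.2) = 71.5%

71.5%


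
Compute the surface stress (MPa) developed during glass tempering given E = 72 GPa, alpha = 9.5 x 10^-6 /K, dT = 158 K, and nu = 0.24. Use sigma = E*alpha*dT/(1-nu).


Tempering stress: sigma = E * alpha * dT / (1 - nu)
  E (MPa) = 72 * 1000 = 72000
  Numerator = 72000 * (9.5 x 10^-6) * 158 = 108.072
  Denominator = 1 - 0.24 = 0.76
  sigma = 108.072 / 0.76 = 142.2 MPa

142.2 MPa


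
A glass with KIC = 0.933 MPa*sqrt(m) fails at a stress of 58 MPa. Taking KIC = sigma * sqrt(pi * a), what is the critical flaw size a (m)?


Rearrange KIC = sigma * sqrt(pi * a):
  sqrt(pi * a) = KIC / sigma
  sqrt(pi * a) = 0.933 / 58 = 0.016086
  a = (KIC / sigma)^2 / pi
  a = 0.016086^2 / pi = 0.0000824 m

0.0000824 m


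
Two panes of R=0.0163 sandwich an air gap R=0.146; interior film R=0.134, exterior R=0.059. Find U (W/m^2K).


Total thermal resistance (series):
  R_total = R_in + R_glass + R_air + R_glass + R_out
  R_total = 0.134 + 0.0163 + 0.146 + 0.0163 + 0.059 = 0.3716 m^2K/W
U-value = 1 / R_total = 1 / 0.3716 = 2.691 W/m^2K

2.691 W/m^2K


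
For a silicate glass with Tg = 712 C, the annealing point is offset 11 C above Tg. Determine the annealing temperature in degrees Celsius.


The annealing temperature is Tg plus the offset:
  T_anneal = 712 + 11 = 723 C

723 C


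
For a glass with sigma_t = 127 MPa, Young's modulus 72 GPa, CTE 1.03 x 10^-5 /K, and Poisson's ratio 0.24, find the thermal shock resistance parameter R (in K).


Thermal shock resistance: R = sigma * (1 - nu) / (E * alpha)
  Numerator = 127 * (1 - 0.24) = 96.52
  Denominator = 72 * 1000 * (1.03 x 10^-5) = 0.7416
  R = 96.52 / 0.7416 = 130.2 K

130.2 K


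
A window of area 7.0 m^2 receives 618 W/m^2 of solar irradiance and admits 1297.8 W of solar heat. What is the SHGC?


Rearrange Q = Area * SHGC * Irradiance:
  SHGC = Q / (Area * Irradiance)
  SHGC = 1297.8 / (7.0 * 618) = 0.3

0.3


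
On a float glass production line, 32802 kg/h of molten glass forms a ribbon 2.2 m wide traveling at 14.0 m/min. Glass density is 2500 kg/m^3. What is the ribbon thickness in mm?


Ribbon cross-section from mass balance:
  Volume rate = throughput / density = 32802 / 2500 = 13.1208 m^3/h
  thickness = volume rate / (speed * 60 * width), i.e.
  thickness = throughput / (60 * speed * width * density) * 1000
  thickness = 32802 / (60 * 14.0 * 2.2 * 2500) * 1000 = 7.1 mm

7.1 mm


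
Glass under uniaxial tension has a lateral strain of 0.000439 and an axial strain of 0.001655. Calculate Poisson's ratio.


Poisson's ratio: nu = lateral strain / axial strain
  nu = 0.000439 / 0.001655 = 0.2653

0.2653


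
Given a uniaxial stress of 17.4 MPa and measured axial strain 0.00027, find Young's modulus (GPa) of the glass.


Young's modulus: E = stress / strain
  E = 17.4 MPa / 0.00027 = 64444.44 MPa
Convert to GPa: 64444.44 / 1000 = 64.44 GPa

64.44 GPa


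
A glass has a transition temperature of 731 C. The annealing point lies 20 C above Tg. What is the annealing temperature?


The annealing temperature is Tg plus the offset:
  T_anneal = 731 + 20 = 751 C

751 C


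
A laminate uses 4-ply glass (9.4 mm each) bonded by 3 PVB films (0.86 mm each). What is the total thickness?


Total thickness = glass contribution + PVB contribution
  Glass: 4 * 9.4 = 37.6 mm
  PVB: 3 * 0.86 = 2.58 mm
  Total = 37.6 + 2.58 = 40.18 mm

40.18 mm


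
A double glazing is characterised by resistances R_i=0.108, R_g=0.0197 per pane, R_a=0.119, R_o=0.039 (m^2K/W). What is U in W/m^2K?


Total thermal resistance (series):
  R_total = R_in + R_glass + R_air + R_glass + R_out
  R_total = 0.108 + 0.0197 + 0.119 + 0.0197 + 0.039 = 0.3054 m^2K/W
U-value = 1 / R_total = 1 / 0.3054 = 3.274 W/m^2K

3.274 W/m^2K


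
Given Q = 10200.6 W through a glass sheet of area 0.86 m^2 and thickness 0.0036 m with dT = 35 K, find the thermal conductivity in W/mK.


Fourier's law rearranged: k = Q * t / (A * dT)
  Numerator = 10200.6 * 0.0036 = 36.72216
  Denominator = 0.86 * 35 = 30.1
  k = 36.72216 / 30.1 = 1.22 W/mK

1.22 W/mK


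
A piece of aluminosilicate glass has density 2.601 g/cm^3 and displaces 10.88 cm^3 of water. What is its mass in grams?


Rearrange rho = m / V:
  m = rho * V
  m = 2.601 * 10.88 = 28.299 g

28.299 g


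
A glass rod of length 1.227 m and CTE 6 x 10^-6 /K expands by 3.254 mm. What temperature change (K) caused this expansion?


Rearrange dL = alpha * L0 * dT for dT:
  dT = dL / (alpha * L0)
  dL (m) = 3.254 / 1000 = 0.003254
  dT = 0.003254 / ((6 x 10^-6) * 1.227) = 442.0 K

442.0 K


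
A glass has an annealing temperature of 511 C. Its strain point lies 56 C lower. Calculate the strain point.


Strain point = annealing point - difference:
  T_strain = 511 - 56 = 455 C

455 C


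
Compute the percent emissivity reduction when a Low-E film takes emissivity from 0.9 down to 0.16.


Percentage reduction = (1 - coated/uncoated) * 100
  Ratio = 0.16 / 0.9 = 0.1778
  Reduction = (1 - 0.1778) * 100 = 82.2%

82.2%


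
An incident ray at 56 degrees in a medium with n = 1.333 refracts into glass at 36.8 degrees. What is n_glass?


Apply Snell's law: n1 * sin(theta1) = n2 * sin(theta2)
  n2 = n1 * sin(theta1) / sin(theta2)
  sin(56) = 0.829038
  sin(36.8) = 0.599024
  n2 = 1.333 * 0.829038 / 0.599024 = 1.8448

1.8448


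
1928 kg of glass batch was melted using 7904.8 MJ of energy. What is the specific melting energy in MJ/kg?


Rearrange E = m * s for s:
  s = E / m
  s = 7904.8 / 1928 = 4.1 MJ/kg

4.1 MJ/kg


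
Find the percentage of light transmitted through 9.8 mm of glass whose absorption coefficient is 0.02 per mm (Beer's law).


Beer-Lambert law: T = exp(-alpha * thickness)
  exponent = -0.02 * 9.8 = -0.196
  T = exp(-0.196) = 0.822
  Percentage = 0.822 * 100 = 82.2%

82.2%


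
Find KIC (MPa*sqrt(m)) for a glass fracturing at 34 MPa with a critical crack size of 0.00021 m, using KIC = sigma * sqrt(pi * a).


Fracture toughness: KIC = sigma * sqrt(pi * a)
  pi * a = pi * 0.00021 = 0.000659734
  sqrt(pi * a) = 0.025685
  KIC = 34 * 0.025685 = 0.873 MPa*sqrt(m)

0.873 MPa*sqrt(m)


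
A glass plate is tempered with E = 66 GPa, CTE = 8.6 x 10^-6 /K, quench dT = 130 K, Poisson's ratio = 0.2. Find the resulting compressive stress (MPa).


Tempering stress: sigma = E * alpha * dT / (1 - nu)
  E (MPa) = 66 * 1000 = 66000
  Numerator = 66000 * (8.6 x 10^-6) * 130 = 73.788
  Denominator = 1 - 0.2 = 0.8
  sigma = 73.788 / 0.8 = 92.2 MPa

92.2 MPa


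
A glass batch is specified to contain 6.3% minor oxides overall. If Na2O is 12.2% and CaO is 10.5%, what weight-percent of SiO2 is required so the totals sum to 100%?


Known pieces sum to 100%:
  SiO2 = 100 - (others + Na2O + CaO)
  SiO2 = 100 - (6.3 + 12.2 + 10.5) = 71.0%

71.0%


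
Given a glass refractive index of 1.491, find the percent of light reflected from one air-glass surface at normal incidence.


Fresnel reflectance at normal incidence:
  R = ((n - 1)/(n + 1))^2
  (n - 1)/(n + 1) = (1.491 - 1)/(1.491 + 1) = 0.19711
  R = 0.19711^2 = 0.0388524
  R(%) = 0.0388524 * 100 = 3.885%

3.885%


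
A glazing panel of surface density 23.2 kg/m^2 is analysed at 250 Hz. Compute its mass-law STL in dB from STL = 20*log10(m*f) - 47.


Mass law: STL = 20 * log10(m * f) - 47
  m * f = 23.2 * 250 = 5800
  log10(5800) = 3.76343
  STL = 20 * 3.76343 - 47 = 75.2686 - 47 = 28.3 dB

28.3 dB


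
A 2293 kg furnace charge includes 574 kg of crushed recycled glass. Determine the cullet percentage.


Cullet ratio = (cullet mass / total batch mass) * 100
  Ratio = 574 / 2293 * 100 = 25.03%

25.03%


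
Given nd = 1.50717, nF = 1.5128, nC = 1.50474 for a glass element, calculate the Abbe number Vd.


Abbe number formula: Vd = (nd - 1) / (nF - nC)
  nd - 1 = 1.50717 - 1 = 0.50717
  nF - nC = 1.5128 - 1.50474 = 0.00806
  Vd = 0.50717 / 0.00806 = 62.92

62.92


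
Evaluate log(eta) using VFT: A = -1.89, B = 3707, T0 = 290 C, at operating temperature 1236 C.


VFT equation: log(eta) = A + B / (T - T0)
  T - T0 = 1236 - 290 = 946
  B / (T - T0) = 3707 / 946 = 3.919
  log(eta) = -1.89 + 3.919 = 2.029

2.029


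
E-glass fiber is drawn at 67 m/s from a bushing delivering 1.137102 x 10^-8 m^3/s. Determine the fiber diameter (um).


Cross-sectional area from continuity:
  A = Q / v = 1.137102 x 10^-8 / 67 = 1.697167 x 10^-10 m^2
Diameter from circular cross-section:
  d = sqrt(4A / pi) * 10^6 (m -> um)
  d = sqrt(4 * 1.697167 x 10^-10 / pi) * 10^6 = 14.7 um

14.7 um


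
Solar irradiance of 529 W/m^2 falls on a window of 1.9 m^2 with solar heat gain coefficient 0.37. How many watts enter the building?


Solar heat gain: Q = Area * SHGC * Irradiance
  Q = 1.9 * 0.37 * 529 = 371.9 W

371.9 W


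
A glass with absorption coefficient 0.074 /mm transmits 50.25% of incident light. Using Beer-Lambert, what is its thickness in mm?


Rearrange T = exp(-alpha * thickness):
  thickness = -ln(T) / alpha
  T = 50.25/100 = 0.5025
  ln(T) = -0.68816
  -ln(T) = 0.68816
  thickness = 0.68816 / 0.074 = 9.3 mm

9.3 mm


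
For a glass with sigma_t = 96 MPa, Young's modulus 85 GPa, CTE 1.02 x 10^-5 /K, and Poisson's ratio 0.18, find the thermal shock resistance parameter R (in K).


Thermal shock resistance: R = sigma * (1 - nu) / (E * alpha)
  Numerator = 96 * (1 - 0.18) = 78.72
  Denominator = 85 * 1000 * (1.02 x 10^-5) = 0.867
  R = 78.72 / 0.867 = 90.8 K

90.8 K


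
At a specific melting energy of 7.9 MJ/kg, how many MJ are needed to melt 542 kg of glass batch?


Total energy = mass * specific energy
  E = 542 * 7.9 = 4281.8 MJ

4281.8 MJ


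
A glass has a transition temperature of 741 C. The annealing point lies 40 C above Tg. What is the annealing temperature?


The annealing temperature is Tg plus the offset:
  T_anneal = 741 + 40 = 781 C

781 C


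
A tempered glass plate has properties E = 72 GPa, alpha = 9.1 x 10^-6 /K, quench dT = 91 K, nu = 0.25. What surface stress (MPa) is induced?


Tempering stress: sigma = E * alpha * dT / (1 - nu)
  E (MPa) = 72 * 1000 = 72000
  Numerator = 72000 * (9.1 x 10^-6) * 91 = 59.6232
  Denominator = 1 - 0.25 = 0.75
  sigma = 59.6232 / 0.75 = 79.5 MPa

79.5 MPa


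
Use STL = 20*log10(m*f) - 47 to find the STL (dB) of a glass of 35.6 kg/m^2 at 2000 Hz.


Mass law: STL = 20 * log10(m * f) - 47
  m * f = 35.6 * 2000 = 71200
  log10(71200) = 4.85248
  STL = 20 * 4.85248 - 47 = 97.0496 - 47 = 50.0 dB

50.0 dB


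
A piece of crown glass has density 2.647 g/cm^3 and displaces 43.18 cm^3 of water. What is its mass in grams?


Rearrange rho = m / V:
  m = rho * V
  m = 2.647 * 43.18 = 114.297 g

114.297 g


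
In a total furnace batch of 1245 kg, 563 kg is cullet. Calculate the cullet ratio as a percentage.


Cullet ratio = (cullet mass / total batch mass) * 100
  Ratio = 563 / 1245 * 100 = 45.22%

45.22%


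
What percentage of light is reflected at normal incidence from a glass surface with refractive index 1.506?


Fresnel reflectance at normal incidence:
  R = ((n - 1)/(n + 1))^2
  (n - 1)/(n + 1) = (1.506 - 1)/(1.506 + 1) = 0.201915
  R = 0.201915^2 = 0.0407697
  R(%) = 0.0407697 * 100 = 4.077%

4.077%


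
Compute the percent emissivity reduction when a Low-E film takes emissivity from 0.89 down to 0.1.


Percentage reduction = (1 - coated/uncoated) * 100
  Ratio = 0.1 / 0.89 = 0.1124
  Reduction = (1 - 0.1124) * 100 = 88.8%

88.8%


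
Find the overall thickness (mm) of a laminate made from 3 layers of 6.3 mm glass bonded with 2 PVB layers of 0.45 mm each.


Total thickness = glass contribution + PVB contribution
  Glass: 3 * 6.3 = 18.9 mm
  PVB: 2 * 0.45 = 0.9 mm
  Total = 18.9 + 0.9 = 19.8 mm

19.8 mm


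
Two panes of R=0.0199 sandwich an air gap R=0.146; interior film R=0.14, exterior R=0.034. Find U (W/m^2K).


Total thermal resistance (series):
  R_total = R_in + R_glass + R_air + R_glass + R_out
  R_total = 0.14 + 0.0199 + 0.146 + 0.0199 + 0.034 = 0.3598 m^2K/W
U-value = 1 / R_total = 1 / 0.3598 = 2.779 W/m^2K

2.779 W/m^2K


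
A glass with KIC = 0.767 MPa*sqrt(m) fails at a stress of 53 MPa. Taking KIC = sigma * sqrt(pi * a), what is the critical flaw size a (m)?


Rearrange KIC = sigma * sqrt(pi * a):
  sqrt(pi * a) = KIC / sigma
  sqrt(pi * a) = 0.767 / 53 = 0.014472
  a = (KIC / sigma)^2 / pi
  a = 0.014472^2 / pi = 0.0000667 m

0.0000667 m


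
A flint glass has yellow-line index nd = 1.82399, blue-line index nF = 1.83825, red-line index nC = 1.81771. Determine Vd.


Abbe number formula: Vd = (nd - 1) / (nF - nC)
  nd - 1 = 1.82399 - 1 = 0.82399
  nF - nC = 1.83825 - 1.81771 = 0.02054
  Vd = 0.82399 / 0.02054 = 40.12

40.12


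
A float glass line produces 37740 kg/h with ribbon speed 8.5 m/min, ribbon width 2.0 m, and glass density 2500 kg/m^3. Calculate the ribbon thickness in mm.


Ribbon cross-section from mass balance:
  Volume rate = throughput / density = 37740 / 2500 = 15.096 m^3/h
  thickness = volume rate / (speed * 60 * width), i.e.
  thickness = throughput / (60 * speed * width * density) * 1000
  thickness = 37740 / (60 * 8.5 * 2.0 * 2500) * 1000 = 14.8 mm

14.8 mm


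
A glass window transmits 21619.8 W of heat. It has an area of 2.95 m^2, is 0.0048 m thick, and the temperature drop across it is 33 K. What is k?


Fourier's law rearranged: k = Q * t / (A * dT)
  Numerator = 21619.8 * 0.0048 = 103.77504
  Denominator = 2.95 * 33 = 97.35
  k = 103.77504 / 97.35 = 1.066 W/mK

1.066 W/mK


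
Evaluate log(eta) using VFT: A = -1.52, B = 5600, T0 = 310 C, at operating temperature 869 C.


VFT equation: log(eta) = A + B / (T - T0)
  T - T0 = 869 - 310 = 559
  B / (T - T0) = 5600 / 559 = 10.018
  log(eta) = -1.52 + 10.018 = 8.498

8.498


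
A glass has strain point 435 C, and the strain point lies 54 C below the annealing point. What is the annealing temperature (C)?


T_anneal = T_strain + gap:
  T_anneal = 435 + 54 = 489 C

489 C


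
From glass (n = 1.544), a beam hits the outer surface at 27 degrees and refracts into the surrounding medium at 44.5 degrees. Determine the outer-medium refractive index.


Apply Snell's law: n1 * sin(theta1) = n2 * sin(theta2)
  n2 = n1 * sin(theta1) / sin(theta2)
  sin(27) = 0.45399
  sin(44.5) = 0.700909
  n2 = 1.544 * 0.45399 / 0.700909 = 1.0001

1.0001


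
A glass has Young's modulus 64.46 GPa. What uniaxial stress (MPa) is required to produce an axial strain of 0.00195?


Rearrange E = sigma / epsilon:
  sigma = E * epsilon
  E (MPa) = 64.46 * 1000 = 64460
  sigma = 64460 * 0.00195 = 125.7 MPa

125.7 MPa


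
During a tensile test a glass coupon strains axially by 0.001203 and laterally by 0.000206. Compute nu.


Poisson's ratio: nu = lateral strain / axial strain
  nu = 0.000206 / 0.001203 = 0.1712

0.1712


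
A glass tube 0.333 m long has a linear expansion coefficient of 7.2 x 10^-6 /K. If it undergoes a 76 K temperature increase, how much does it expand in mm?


Thermal expansion formula: dL = alpha * L0 * dT
  dL = (7.2 x 10^-6) * 0.333 * 76 = 0.00018222 m
Convert to mm: 0.00018222 * 1000 = 0.1822 mm

0.1822 mm


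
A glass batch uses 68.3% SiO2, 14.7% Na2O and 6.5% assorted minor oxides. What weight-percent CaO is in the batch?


Pieces sum to 100%:
  CaO = 100 - (SiO2 + Na2O + others)
  CaO = 100 - (68.3 + 14.7 + 6.5) = 10.5%

10.5%


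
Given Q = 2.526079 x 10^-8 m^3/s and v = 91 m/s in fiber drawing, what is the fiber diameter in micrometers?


Cross-sectional area from continuity:
  A = Q / v = 2.526079 x 10^-8 / 91 = 2.775911 x 10^-10 m^2
Diameter from circular cross-section:
  d = sqrt(4A / pi) * 10^6 (m -> um)
  d = sqrt(4 * 2.775911 x 10^-10 / pi) * 10^6 = 18.8 um

18.8 um


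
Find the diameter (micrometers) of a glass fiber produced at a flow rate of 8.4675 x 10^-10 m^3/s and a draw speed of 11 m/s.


Cross-sectional area from continuity:
  A = Q / v = 8.4675 x 10^-10 / 11 = 7.697727 x 10^-11 m^2
Diameter from circular cross-section:
  d = sqrt(4A / pi) * 10^6 (m -> um)
  d = sqrt(4 * 7.697727 x 10^-11 / pi) * 10^6 = 9.9 um

9.9 um


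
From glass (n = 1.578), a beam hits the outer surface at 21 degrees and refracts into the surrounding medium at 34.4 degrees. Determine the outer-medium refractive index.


Apply Snell's law: n1 * sin(theta1) = n2 * sin(theta2)
  n2 = n1 * sin(theta1) / sin(theta2)
  sin(21) = 0.358368
  sin(34.4) = 0.564967
  n2 = 1.578 * 0.358368 / 0.564967 = 1.001

1.001


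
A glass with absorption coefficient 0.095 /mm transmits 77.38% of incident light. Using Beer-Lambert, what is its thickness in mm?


Rearrange T = exp(-alpha * thickness):
  thickness = -ln(T) / alpha
  T = 77.38/100 = 0.7738
  ln(T) = -0.25644
  -ln(T) = 0.25644
  thickness = 0.25644 / 0.095 = 2.7 mm

2.7 mm


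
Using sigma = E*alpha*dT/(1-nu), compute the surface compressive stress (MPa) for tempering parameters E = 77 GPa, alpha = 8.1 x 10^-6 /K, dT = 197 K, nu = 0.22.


Tempering stress: sigma = E * alpha * dT / (1 - nu)
  E (MPa) = 77 * 1000 = 77000
  Numerator = 77000 * (8.1 x 10^-6) * 197 = 122.8689
  Denominator = 1 - 0.22 = 0.78
  sigma = 122.8689 / 0.78 = 157.5 MPa

157.5 MPa


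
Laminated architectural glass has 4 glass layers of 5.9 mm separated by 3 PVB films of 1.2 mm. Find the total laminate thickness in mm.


Total thickness = glass contribution + PVB contribution
  Glass: 4 * 5.9 = 23.6 mm
  PVB: 3 * 1.2 = 3.6 mm
  Total = 23.6 + 3.6 = 27.2 mm

27.2 mm


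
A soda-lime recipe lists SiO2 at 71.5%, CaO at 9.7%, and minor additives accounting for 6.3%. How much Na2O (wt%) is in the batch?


Pieces sum to 100%:
  Na2O = 100 - (SiO2 + CaO + others)
  Na2O = 100 - (71.5 + 9.7 + 6.3) = 12.5%

12.5%


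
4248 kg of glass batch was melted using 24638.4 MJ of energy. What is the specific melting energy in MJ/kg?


Rearrange E = m * s for s:
  s = E / m
  s = 24638.4 / 4248 = 5.8 MJ/kg

5.8 MJ/kg


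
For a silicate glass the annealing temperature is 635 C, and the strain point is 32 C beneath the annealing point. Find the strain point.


Strain point = annealing point - difference:
  T_strain = 635 - 32 = 603 C

603 C


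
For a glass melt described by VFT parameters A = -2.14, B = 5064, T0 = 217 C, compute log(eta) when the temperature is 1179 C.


VFT equation: log(eta) = A + B / (T - T0)
  T - T0 = 1179 - 217 = 962
  B / (T - T0) = 5064 / 962 = 5.264
  log(eta) = -2.14 + 5.264 = 3.124

3.124


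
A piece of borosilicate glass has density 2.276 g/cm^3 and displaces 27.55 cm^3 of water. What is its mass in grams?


Rearrange rho = m / V:
  m = rho * V
  m = 2.276 * 27.55 = 62.704 g

62.704 g


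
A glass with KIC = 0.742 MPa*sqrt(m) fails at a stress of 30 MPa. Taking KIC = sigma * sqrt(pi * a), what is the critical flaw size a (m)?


Rearrange KIC = sigma * sqrt(pi * a):
  sqrt(pi * a) = KIC / sigma
  sqrt(pi * a) = 0.742 / 30 = 0.024733
  a = (KIC / sigma)^2 / pi
  a = 0.024733^2 / pi = 0.0001947 m

0.0001947 m


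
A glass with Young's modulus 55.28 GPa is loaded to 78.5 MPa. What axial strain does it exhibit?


Rearrange E = sigma / epsilon:
  epsilon = sigma / E
  E (MPa) = 55.28 * 1000 = 55280
  epsilon = 78.5 / 55280 = 0.00142

0.00142


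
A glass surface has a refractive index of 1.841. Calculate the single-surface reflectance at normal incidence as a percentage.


Fresnel reflectance at normal incidence:
  R = ((n - 1)/(n + 1))^2
  (n - 1)/(n + 1) = (1.841 - 1)/(1.841 + 1) = 0.296023
  R = 0.296023^2 = 0.0876296
  R(%) = 0.0876296 * 100 = 8.763%

8.763%


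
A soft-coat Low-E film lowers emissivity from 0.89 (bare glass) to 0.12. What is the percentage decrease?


Percentage reduction = (1 - coated/uncoated) * 100
  Ratio = 0.12 / 0.89 = 0.1348
  Reduction = (1 - 0.1348) * 100 = 86.5%

86.5%


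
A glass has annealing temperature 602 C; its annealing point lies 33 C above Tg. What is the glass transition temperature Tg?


Rearrange T_anneal = Tg + offset for Tg:
  Tg = T_anneal - offset = 602 - 33 = 569 C

569 C


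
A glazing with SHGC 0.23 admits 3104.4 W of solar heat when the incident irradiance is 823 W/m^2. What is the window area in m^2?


Rearrange Q = Area * SHGC * Irradiance:
  Area = Q / (SHGC * Irradiance)
  Area = 3104.4 / (0.23 * 823) = 16.4 m^2

16.4 m^2


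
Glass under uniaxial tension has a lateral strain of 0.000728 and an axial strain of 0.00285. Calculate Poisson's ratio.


Poisson's ratio: nu = lateral strain / axial strain
  nu = 0.000728 / 0.00285 = 0.2554

0.2554


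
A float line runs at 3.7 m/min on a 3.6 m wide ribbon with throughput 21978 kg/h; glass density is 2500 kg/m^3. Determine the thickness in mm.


Ribbon cross-section from mass balance:
  Volume rate = throughput / density = 21978 / 2500 = 8.7912 m^3/h
  thickness = volume rate / (speed * 60 * width), i.e.
  thickness = throughput / (60 * speed * width * density) * 1000
  thickness = 21978 / (60 * 3.7 * 3.6 * 2500) * 1000 = 11.0 mm

11.0 mm


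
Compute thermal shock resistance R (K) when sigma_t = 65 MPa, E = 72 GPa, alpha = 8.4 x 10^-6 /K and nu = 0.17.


Thermal shock resistance: R = sigma * (1 - nu) / (E * alpha)
  Numerator = 65 * (1 - 0.17) = 53.95
  Denominator = 72 * 1000 * (8.4 x 10^-6) = 0.6048
  R = 53.95 / 0.6048 = 89.2 K

89.2 K


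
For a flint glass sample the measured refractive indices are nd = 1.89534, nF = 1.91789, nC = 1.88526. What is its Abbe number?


Abbe number formula: Vd = (nd - 1) / (nF - nC)
  nd - 1 = 1.89534 - 1 = 0.89534
  nF - nC = 1.91789 - 1.88526 = 0.03263
  Vd = 0.89534 / 0.03263 = 27.44

27.44


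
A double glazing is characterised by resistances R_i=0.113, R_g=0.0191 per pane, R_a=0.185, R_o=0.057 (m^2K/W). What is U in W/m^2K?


Total thermal resistance (series):
  R_total = R_in + R_glass + R_air + R_glass + R_out
  R_total = 0.113 + 0.0191 + 0.185 + 0.0191 + 0.057 = 0.3932 m^2K/W
U-value = 1 / R_total = 1 / 0.3932 = 2.543 W/m^2K

2.543 W/m^2K


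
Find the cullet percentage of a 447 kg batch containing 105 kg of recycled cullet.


Cullet ratio = (cullet mass / total batch mass) * 100
  Ratio = 105 / 447 * 100 = 23.49%

23.49%


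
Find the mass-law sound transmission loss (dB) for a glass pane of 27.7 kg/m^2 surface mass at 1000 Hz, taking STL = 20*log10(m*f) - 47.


Mass law: STL = 20 * log10(m * f) - 47
  m * f = 27.7 * 1000 = 27700
  log10(27700) = 4.44248
  STL = 20 * 4.44248 - 47 = 88.8496 - 47 = 41.8 dB

41.8 dB


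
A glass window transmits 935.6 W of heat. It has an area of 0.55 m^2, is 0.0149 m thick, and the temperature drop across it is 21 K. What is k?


Fourier's law rearranged: k = Q * t / (A * dT)
  Numerator = 935.6 * 0.0149 = 13.94044
  Denominator = 0.55 * 21 = 11.55
  k = 13.94044 / 11.55 = 1.207 W/mK

1.207 W/mK


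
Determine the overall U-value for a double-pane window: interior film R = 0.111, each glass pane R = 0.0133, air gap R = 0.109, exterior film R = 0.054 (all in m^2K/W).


Total thermal resistance (series):
  R_total = R_in + R_glass + R_air + R_glass + R_out
  R_total = 0.111 + 0.0133 + 0.109 + 0.0133 + 0.054 = 0.3006 m^2K/W
U-value = 1 / R_total = 1 / 0.3006 = 3.327 W/m^2K

3.327 W/m^2K


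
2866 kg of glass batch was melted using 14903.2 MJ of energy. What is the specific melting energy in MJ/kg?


Rearrange E = m * s for s:
  s = E / m
  s = 14903.2 / 2866 = 5.2 MJ/kg

5.2 MJ/kg


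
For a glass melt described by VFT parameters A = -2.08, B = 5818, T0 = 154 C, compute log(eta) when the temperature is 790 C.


VFT equation: log(eta) = A + B / (T - T0)
  T - T0 = 790 - 154 = 636
  B / (T - T0) = 5818 / 636 = 9.148
  log(eta) = -2.08 + 9.148 = 7.068

7.068


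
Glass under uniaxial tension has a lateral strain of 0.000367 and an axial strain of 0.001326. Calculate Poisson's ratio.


Poisson's ratio: nu = lateral strain / axial strain
  nu = 0.000367 / 0.001326 = 0.2768

0.2768


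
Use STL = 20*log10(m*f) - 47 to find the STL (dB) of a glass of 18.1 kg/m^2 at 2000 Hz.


Mass law: STL = 20 * log10(m * f) - 47
  m * f = 18.1 * 2000 = 36200
  log10(36200) = 4.55871
  STL = 20 * 4.55871 - 47 = 91.1742 - 47 = 44.2 dB

44.2 dB


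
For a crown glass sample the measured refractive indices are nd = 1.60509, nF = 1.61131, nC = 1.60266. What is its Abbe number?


Abbe number formula: Vd = (nd - 1) / (nF - nC)
  nd - 1 = 1.60509 - 1 = 0.60509
  nF - nC = 1.61131 - 1.60266 = 0.00865
  Vd = 0.60509 / 0.00865 = 69.95

69.95


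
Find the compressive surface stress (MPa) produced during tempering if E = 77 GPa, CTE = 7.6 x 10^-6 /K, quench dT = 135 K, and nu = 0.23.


Tempering stress: sigma = E * alpha * dT / (1 - nu)
  E (MPa) = 77 * 1000 = 77000
  Numerator = 77000 * (7.6 x 10^-6) * 135 = 79.002
  Denominator = 1 - 0.23 = 0.77
  sigma = 79.002 / 0.77 = 102.6 MPa

102.6 MPa


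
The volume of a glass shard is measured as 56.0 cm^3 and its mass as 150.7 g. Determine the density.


Use the definition of density:
  rho = mass / volume
  rho = 150.7 / 56.0 = 2.691 g/cm^3

2.691 g/cm^3


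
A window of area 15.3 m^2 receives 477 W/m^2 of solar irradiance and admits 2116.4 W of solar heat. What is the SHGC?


Rearrange Q = Area * SHGC * Irradiance:
  SHGC = Q / (Area * Irradiance)
  SHGC = 2116.4 / (15.3 * 477) = 0.29

0.29


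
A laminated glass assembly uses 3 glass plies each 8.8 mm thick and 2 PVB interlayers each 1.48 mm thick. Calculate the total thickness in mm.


Total thickness = glass contribution + PVB contribution
  Glass: 3 * 8.8 = 26.4 mm
  PVB: 2 * 1.48 = 2.96 mm
  Total = 26.4 + 2.96 = 29.36 mm

29.36 mm


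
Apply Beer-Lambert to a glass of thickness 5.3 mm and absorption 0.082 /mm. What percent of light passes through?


Beer-Lambert law: T = exp(-alpha * thickness)
  exponent = -0.082 * 5.3 = -0.4346
  T = exp(-0.4346) = 0.6475
  Percentage = 0.6475 * 100 = 64.75%

64.75%


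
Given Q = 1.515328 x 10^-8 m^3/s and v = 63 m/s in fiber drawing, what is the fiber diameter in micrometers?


Cross-sectional area from continuity:
  A = Q / v = 1.515328 x 10^-8 / 63 = 2.405283 x 10^-10 m^2
Diameter from circular cross-section:
  d = sqrt(4A / pi) * 10^6 (m -> um)
  d = sqrt(4 * 2.405283 x 10^-10 / pi) * 10^6 = 17.5 um

17.5 um


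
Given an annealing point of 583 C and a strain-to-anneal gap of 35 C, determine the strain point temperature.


Strain point = annealing point - difference:
  T_strain = 583 - 35 = 548 C

548 C


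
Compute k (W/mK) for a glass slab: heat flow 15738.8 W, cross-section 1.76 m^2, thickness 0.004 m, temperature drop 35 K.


Fourier's law rearranged: k = Q * t / (A * dT)
  Numerator = 15738.8 * 0.004 = 62.9552
  Denominator = 1.76 * 35 = 61.6
  k = 62.9552 / 61.6 = 1.022 W/mK

1.022 W/mK


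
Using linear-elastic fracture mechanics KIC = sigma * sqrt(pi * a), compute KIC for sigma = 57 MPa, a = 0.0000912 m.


Fracture toughness: KIC = sigma * sqrt(pi * a)
  pi * a = pi * 0.0000912 = 0.000286513
  sqrt(pi * a) = 0.016927
  KIC = 57 * 0.016927 = 0.965 MPa*sqrt(m)

0.965 MPa*sqrt(m)


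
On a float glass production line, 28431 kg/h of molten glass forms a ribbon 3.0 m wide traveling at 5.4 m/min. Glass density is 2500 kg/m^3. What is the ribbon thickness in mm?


Ribbon cross-section from mass balance:
  Volume rate = throughput / density = 28431 / 2500 = 11.3724 m^3/h
  thickness = volume rate / (speed * 60 * width), i.e.
  thickness = throughput / (60 * speed * width * density) * 1000
  thickness = 28431 / (60 * 5.4 * 3.0 * 2500) * 1000 = 11.7 mm

11.7 mm


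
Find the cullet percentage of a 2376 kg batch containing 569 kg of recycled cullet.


Cullet ratio = (cullet mass / total batch mass) * 100
  Ratio = 569 / 2376 * 100 = 23.95%

23.95%


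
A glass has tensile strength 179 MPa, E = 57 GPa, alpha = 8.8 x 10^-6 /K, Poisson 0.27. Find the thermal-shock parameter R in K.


Thermal shock resistance: R = sigma * (1 - nu) / (E * alpha)
  Numerator = 179 * (1 - 0.27) = 130.67
  Denominator = 57 * 1000 * (8.8 x 10^-6) = 0.5016
  R = 130.67 / 0.5016 = 260.5 K

260.5 K


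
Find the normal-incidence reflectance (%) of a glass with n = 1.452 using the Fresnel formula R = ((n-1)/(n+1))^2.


Fresnel reflectance at normal incidence:
  R = ((n - 1)/(n + 1))^2
  (n - 1)/(n + 1) = (1.452 - 1)/(1.452 + 1) = 0.184339
  R = 0.184339^2 = 0.0339809
  R(%) = 0.0339809 * 100 = 3.398%

3.398%


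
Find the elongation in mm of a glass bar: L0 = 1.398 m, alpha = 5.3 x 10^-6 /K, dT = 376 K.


Thermal expansion formula: dL = alpha * L0 * dT
  dL = (5.3 x 10^-6) * 1.398 * 376 = 0.00278593 m
Convert to mm: 0.00278593 * 1000 = 2.7859 mm

2.7859 mm


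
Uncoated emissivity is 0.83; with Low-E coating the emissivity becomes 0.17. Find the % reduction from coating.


Percentage reduction = (1 - coated/uncoated) * 100
  Ratio = 0.17 / 0.83 = 0.2048
  Reduction = (1 - 0.2048) * 100 = 79.5%

79.5%


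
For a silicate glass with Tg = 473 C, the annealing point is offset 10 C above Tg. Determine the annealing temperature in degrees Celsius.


The annealing temperature is Tg plus the offset:
  T_anneal = 473 + 10 = 483 C

483 C


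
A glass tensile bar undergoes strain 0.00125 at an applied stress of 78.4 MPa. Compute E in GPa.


Young's modulus: E = stress / strain
  E = 78.4 MPa / 0.00125 = 62720 MPa
Convert to GPa: 62720 / 1000 = 62.72 GPa

62.72 GPa


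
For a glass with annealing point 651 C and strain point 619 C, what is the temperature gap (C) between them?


Gap = T_anneal - T_strain:
  gap = 651 - 619 = 32 C

32 C


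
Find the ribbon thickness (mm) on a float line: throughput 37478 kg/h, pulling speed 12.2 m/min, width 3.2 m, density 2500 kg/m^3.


Ribbon cross-section from mass balance:
  Volume rate = throughput / density = 37478 / 2500 = 14.9912 m^3/h
  thickness = volume rate / (speed * 60 * width), i.e.
  thickness = throughput / (60 * speed * width * density) * 1000
  thickness = 37478 / (60 * 12.2 * 3.2 * 2500) * 1000 = 6.4 mm

6.4 mm


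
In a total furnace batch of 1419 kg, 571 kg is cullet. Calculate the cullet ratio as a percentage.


Cullet ratio = (cullet mass / total batch mass) * 100
  Ratio = 571 / 1419 * 100 = 40.24%

40.24%


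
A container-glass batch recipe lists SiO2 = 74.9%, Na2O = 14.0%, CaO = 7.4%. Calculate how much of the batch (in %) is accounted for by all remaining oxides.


Sum the three major oxides:
  SiO2 + Na2O + CaO = 74.9 + 14.0 + 7.4 = 96.3%
Subtract from 100%:
  Others = 100 - 96.3 = 3.7%

3.7%


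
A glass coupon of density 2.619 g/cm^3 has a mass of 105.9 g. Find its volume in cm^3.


Rearrange rho = m / V:
  V = m / rho
  V = 105.9 / 2.619 = 40.435 cm^3

40.435 cm^3


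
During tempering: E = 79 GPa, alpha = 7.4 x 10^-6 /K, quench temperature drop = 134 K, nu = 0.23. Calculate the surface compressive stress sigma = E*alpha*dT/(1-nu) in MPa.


Tempering stress: sigma = E * alpha * dT / (1 - nu)
  E (MPa) = 79 * 1000 = 79000
  Numerator = 79000 * (7.4 x 10^-6) * 134 = 78.3364
  Denominator = 1 - 0.23 = 0.77
  sigma = 78.3364 / 0.77 = 101.7 MPa

101.7 MPa


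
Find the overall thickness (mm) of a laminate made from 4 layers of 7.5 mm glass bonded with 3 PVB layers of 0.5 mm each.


Total thickness = glass contribution + PVB contribution
  Glass: 4 * 7.5 = 30.0 mm
  PVB: 3 * 0.5 = 1.5 mm
  Total = 30.0 + 1.5 = 31.5 mm

31.5 mm


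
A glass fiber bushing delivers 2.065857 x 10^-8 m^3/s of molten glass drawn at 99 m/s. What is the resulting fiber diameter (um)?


Cross-sectional area from continuity:
  A = Q / v = 2.065857 x 10^-8 / 99 = 2.086724 x 10^-10 m^2
Diameter from circular cross-section:
  d = sqrt(4A / pi) * 10^6 (m -> um)
  d = sqrt(4 * 2.086724 x 10^-10 / pi) * 10^6 = 16.3 um

16.3 um


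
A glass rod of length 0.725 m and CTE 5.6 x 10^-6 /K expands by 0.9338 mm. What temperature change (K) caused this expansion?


Rearrange dL = alpha * L0 * dT for dT:
  dT = dL / (alpha * L0)
  dL (m) = 0.9338 / 1000 = 0.0009338
  dT = 0.0009338 / ((5.6 x 10^-6) * 0.725) = 230.0 K

230.0 K


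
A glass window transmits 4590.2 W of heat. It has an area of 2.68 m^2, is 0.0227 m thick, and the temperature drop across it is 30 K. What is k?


Fourier's law rearranged: k = Q * t / (A * dT)
  Numerator = 4590.2 * 0.0227 = 104.19754
  Denominator = 2.68 * 30 = 80.4
  k = 104.19754 / 80.4 = 1.296 W/mK

1.296 W/mK


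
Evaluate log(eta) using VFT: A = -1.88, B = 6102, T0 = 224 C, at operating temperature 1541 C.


VFT equation: log(eta) = A + B / (T - T0)
  T - T0 = 1541 - 224 = 1317
  B / (T - T0) = 6102 / 1317 = 4.633
  log(eta) = -1.88 + 4.633 = 2.753

2.753


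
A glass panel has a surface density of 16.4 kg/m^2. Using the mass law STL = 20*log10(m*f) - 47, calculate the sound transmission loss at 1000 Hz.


Mass law: STL = 20 * log10(m * f) - 47
  m * f = 16.4 * 1000 = 16400
  log10(16400) = 4.21484
  STL = 20 * 4.21484 - 47 = 84.2968 - 47 = 37.3 dB

37.3 dB


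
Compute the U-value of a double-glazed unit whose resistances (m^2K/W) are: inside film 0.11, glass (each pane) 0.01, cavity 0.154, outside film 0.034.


Total thermal resistance (series):
  R_total = R_in + R_glass + R_air + R_glass + R_out
  R_total = 0.11 + 0.01 + 0.154 + 0.01 + 0.034 = 0.318 m^2K/W
U-value = 1 / R_total = 1 / 0.318 = 3.145 W/m^2K

3.145 W/m^2K


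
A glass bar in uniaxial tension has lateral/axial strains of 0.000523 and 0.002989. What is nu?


Poisson's ratio: nu = lateral strain / axial strain
  nu = 0.000523 / 0.002989 = 0.175

0.175


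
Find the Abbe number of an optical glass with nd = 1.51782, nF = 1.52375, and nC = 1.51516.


Abbe number formula: Vd = (nd - 1) / (nF - nC)
  nd - 1 = 1.51782 - 1 = 0.51782
  nF - nC = 1.52375 - 1.51516 = 0.00859
  Vd = 0.51782 / 0.00859 = 60.28

60.28


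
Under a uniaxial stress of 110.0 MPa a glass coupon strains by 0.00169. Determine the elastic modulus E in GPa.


Young's modulus: E = stress / strain
  E = 110.0 MPa / 0.00169 = 65088.76 MPa
Convert to GPa: 65088.76 / 1000 = 65.09 GPa

65.09 GPa


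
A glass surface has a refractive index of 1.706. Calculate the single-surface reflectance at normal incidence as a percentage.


Fresnel reflectance at normal incidence:
  R = ((n - 1)/(n + 1))^2
  (n - 1)/(n + 1) = (1.706 - 1)/(1.706 + 1) = 0.260902
  R = 0.260902^2 = 0.0680699
  R(%) = 0.0680699 * 100 = 6.807%

6.807%


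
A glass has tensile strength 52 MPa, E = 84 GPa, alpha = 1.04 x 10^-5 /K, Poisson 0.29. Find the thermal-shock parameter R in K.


Thermal shock resistance: R = sigma * (1 - nu) / (E * alpha)
  Numerator = 52 * (1 - 0.29) = 36.92
  Denominator = 84 * 1000 * (1.04 x 10^-5) = 0.8736
  R = 36.92 / 0.8736 = 42.3 K

42.3 K


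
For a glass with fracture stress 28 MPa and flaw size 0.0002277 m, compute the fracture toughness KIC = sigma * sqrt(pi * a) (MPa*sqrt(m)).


Fracture toughness: KIC = sigma * sqrt(pi * a)
  pi * a = pi * 0.0002277 = 0.000715341
  sqrt(pi * a) = 0.026746
  KIC = 28 * 0.026746 = 0.749 MPa*sqrt(m)

0.749 MPa*sqrt(m)


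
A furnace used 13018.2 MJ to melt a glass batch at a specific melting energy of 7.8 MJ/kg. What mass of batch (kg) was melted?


Rearrange E = m * s for m:
  m = E / s
  m = 13018.2 / 7.8 = 1669.0 kg

1669.0 kg


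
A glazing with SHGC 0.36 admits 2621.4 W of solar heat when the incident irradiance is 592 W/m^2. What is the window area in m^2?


Rearrange Q = Area * SHGC * Irradiance:
  Area = Q / (SHGC * Irradiance)
  Area = 2621.4 / (0.36 * 592) = 12.3 m^2

12.3 m^2


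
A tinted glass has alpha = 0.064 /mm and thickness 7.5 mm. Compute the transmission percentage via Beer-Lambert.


Beer-Lambert law: T = exp(-alpha * thickness)
  exponent = -0.064 * 7.5 = -0.48
  T = exp(-0.48) = 0.6188
  Percentage = 0.6188 * 100 = 61.88%

61.88%


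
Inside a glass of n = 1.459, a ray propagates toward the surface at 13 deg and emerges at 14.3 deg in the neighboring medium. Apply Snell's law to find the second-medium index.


Apply Snell's law: n1 * sin(theta1) = n2 * sin(theta2)
  n2 = n1 * sin(theta1) / sin(theta2)
  sin(13) = 0.224951
  sin(14.3) = 0.246999
  n2 = 1.459 * 0.224951 / 0.246999 = 1.3288

1.3288


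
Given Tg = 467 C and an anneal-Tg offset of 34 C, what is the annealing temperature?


The annealing temperature is Tg plus the offset:
  T_anneal = 467 + 34 = 501 C

501 C


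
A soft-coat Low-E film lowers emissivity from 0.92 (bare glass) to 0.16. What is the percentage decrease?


Percentage reduction = (1 - coated/uncoated) * 100
  Ratio = 0.16 / 0.92 = 0.1739
  Reduction = (1 - 0.1739) * 100 = 82.6%

82.6%


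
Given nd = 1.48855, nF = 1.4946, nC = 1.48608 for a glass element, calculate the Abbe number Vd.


Abbe number formula: Vd = (nd - 1) / (nF - nC)
  nd - 1 = 1.48855 - 1 = 0.48855
  nF - nC = 1.4946 - 1.48608 = 0.00852
  Vd = 0.48855 / 0.00852 = 57.34

57.34


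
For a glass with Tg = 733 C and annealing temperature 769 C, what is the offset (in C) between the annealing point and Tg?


Offset = T_anneal - Tg:
  offset = 769 - 733 = 36 C

36 C


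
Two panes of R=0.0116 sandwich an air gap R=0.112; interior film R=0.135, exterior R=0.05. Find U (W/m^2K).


Total thermal resistance (series):
  R_total = R_in + R_glass + R_air + R_glass + R_out
  R_total = 0.135 + 0.0116 + 0.112 + 0.0116 + 0.05 = 0.3202 m^2K/W
U-value = 1 / R_total = 1 / 0.3202 = 3.123 W/m^2K

3.123 W/m^2K


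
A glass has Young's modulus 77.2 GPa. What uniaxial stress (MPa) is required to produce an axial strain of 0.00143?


Rearrange E = sigma / epsilon:
  sigma = E * epsilon
  E (MPa) = 77.2 * 1000 = 77200
  sigma = 77200 * 0.00143 = 110.4 MPa

110.4 MPa


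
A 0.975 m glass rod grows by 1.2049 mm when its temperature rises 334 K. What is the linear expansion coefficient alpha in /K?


Rearrange dL = alpha * L0 * dT for alpha:
  alpha = dL / (L0 * dT)
  alpha = (1.2049 / 1000) / (0.975 * 334) = 0.0000037 /K = 3.7 x 10^-6 /K

3.7 x 10^-6 /K


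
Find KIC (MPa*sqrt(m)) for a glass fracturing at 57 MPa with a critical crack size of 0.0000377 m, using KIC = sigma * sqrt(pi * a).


Fracture toughness: KIC = sigma * sqrt(pi * a)
  pi * a = pi * 0.0000377 = 0.000118438
  sqrt(pi * a) = 0.010883
  KIC = 57 * 0.010883 = 0.62 MPa*sqrt(m)

0.62 MPa*sqrt(m)


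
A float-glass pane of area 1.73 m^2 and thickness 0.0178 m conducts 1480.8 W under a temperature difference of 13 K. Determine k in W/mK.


Fourier's law rearranged: k = Q * t / (A * dT)
  Numerator = 1480.8 * 0.0178 = 26.35824
  Denominator = 1.73 * 13 = 22.49
  k = 26.35824 / 22.49 = 1.172 W/mK

1.172 W/mK


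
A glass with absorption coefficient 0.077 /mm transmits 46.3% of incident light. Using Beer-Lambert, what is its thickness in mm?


Rearrange T = exp(-alpha * thickness):
  thickness = -ln(T) / alpha
  T = 46.3/100 = 0.463
  ln(T) = -0.77003
  -ln(T) = 0.77003
  thickness = 0.77003 / 0.077 = 10.0 mm

10.0 mm


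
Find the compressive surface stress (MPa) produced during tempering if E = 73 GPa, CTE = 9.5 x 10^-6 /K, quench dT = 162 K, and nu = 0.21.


Tempering stress: sigma = E * alpha * dT / (1 - nu)
  E (MPa) = 73 * 1000 = 73000
  Numerator = 73000 * (9.5 x 10^-6) * 162 = 112.347
  Denominator = 1 - 0.21 = 0.79
  sigma = 112.347 / 0.79 = 142.2 MPa

142.2 MPa


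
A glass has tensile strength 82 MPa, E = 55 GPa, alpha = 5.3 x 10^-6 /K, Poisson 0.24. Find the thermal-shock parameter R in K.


Thermal shock resistance: R = sigma * (1 - nu) / (E * alpha)
  Numerator = 82 * (1 - 0.24) = 62.32
  Denominator = 55 * 1000 * (5.3 x 10^-6) = 0.2915
  R = 62.32 / 0.2915 = 213.8 K

213.8 K


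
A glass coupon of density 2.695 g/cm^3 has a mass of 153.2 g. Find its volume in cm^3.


Rearrange rho = m / V:
  V = m / rho
  V = 153.2 / 2.695 = 56.846 cm^3

56.846 cm^3
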